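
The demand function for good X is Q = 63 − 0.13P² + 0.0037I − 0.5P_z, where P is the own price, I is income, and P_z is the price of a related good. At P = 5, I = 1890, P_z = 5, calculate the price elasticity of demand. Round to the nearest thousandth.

-0.101

Substituting, Q = 63 − 0.13(5)² + 0.0037(1890) − 0.5(5) = 63 − 3.25 + 6.993 − 2.5 = 64.243.
∂Q/∂P = −2·0.13·P = -1.3, so E_p = -1.3·(5/64.243) ≈ -0.101.
|E_p| < 1: demand is inelastic.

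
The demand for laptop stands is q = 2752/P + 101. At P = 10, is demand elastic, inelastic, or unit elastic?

inelastic

At P = 10, q = 376.2.
dq/dP = −2752/P² = −27.52.
Point elasticity E = (dq/dP)·(P/q) = -27.52 × 10/376.2 ≈ -0.732.
|E| ≈ 0.732 < 1, so demand is inelastic.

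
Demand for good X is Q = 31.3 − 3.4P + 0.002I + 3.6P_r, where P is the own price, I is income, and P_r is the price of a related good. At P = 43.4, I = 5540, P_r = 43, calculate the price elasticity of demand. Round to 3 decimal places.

-2.974

First evaluate Q: 31.3 − 3.4(43.4) + 0.002(5540) + 3.6(43) = 31.3 − 147.56 + 11.08 + 154.8 = 49.62.
∂Q/∂P = −3.4, so E_p = (−3.4)·(43.4/49.62) ≈ -2.974.
|E_p| > 1: demand is elastic.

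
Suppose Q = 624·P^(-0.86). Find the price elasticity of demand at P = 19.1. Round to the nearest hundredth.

-0.86

For a Cobb–Douglas (constant-elasticity) form Q = A·P^α·…, the elasticity with respect to P equals the exponent α at every point.
Here the exponent on P is -0.86, so the price elasticity of demand is -0.86.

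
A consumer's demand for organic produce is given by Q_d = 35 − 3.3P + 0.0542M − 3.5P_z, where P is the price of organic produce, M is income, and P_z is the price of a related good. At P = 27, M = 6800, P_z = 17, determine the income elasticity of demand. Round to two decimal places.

1.45

At the given point, Q_d = 35 − 3.3(27) + 0.0542(6800) − 3.5(17) = 35 − 89.1 + 368.56 − 59.5 = 254.96.
∂Q_d/∂M = +0.0542, so E_I = 0.0542·(6800/254.96) ≈ 1.45.
E_I > 1: normal good (luxury).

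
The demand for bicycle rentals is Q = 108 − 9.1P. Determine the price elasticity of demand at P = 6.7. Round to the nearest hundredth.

At P = 6.7, Q = 47.03.
dQ/dP = −9.1.
Point elasticity E = (dQ/dP)·(P/Q) = -9.1 × 6.7/47.03 ≈ -1.30.
|E| > 1, so demand is elastic at this price.

-1.30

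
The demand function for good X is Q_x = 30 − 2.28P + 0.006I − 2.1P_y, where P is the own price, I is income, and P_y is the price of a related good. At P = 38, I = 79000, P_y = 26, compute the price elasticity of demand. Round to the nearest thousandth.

-0.239

Q_x = 30 − 2.28(38) + 0.006(79000) − 2.1(26) = 30 − 86.64 + 474 − 54.6 = 362.76.
∂Q_x/∂P = −2.28, so E_p = (−2.28)·(38/362.76) ≈ -0.239.
|E_p| < 1: demand is inelastic.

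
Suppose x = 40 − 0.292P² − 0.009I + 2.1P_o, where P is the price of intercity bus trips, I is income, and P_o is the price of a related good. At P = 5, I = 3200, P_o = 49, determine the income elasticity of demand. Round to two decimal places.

At the given point, x = 40 − 0.292(5)² − 0.009(3200) + 2.1(49) = 40 − 7.3 − 28.8 + 102.9 = 106.8.
∂x/∂I = −0.009, so E_I = -0.009·(3200/106.8) ≈ -0.27.
E_I < 0: inferior good.

-0.27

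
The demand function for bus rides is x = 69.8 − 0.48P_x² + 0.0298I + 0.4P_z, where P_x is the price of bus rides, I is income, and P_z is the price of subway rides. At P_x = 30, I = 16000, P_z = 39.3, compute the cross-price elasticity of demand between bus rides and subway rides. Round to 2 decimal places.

x = 69.8 − 0.48(30)² + 0.0298(16000) + 0.4(39.3) = 69.8 − 432 + 476.8 + 15.72 = 130.32.
∂x/∂P_z = +0.4, so E_xy = 0.4·(39.3/130.32) ≈ 0.12.
E_xy > 0: the goods are substitutes.

0.12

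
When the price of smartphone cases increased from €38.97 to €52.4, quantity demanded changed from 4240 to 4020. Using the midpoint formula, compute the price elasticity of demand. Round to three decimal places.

-0.181

%Δq = (4020 − 4240)/[(4240 + 4020)/2] = -220/4130 ≈ -0.0533.
%ΔP = (52.4 − 38.97)/[(38.97 + 52.4)/2] = 13.43/45.685 ≈ 0.2940.
Arc elasticity E = %Δq/%ΔP ≈ -0.0533/0.2940 ≈ -0.181.
|E| < 1: demand is inelastic over this range.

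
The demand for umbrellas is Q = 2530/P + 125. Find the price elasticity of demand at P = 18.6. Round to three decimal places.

-0.521

At P = 18.6, Q = 261.0215.
dQ/dP = −2530/P² = −7.313.
Point elasticity E = (dQ/dP)·(P/Q) = -7.313 × 18.6/261.0215 ≈ -0.521.
|E| < 1, so demand is inelastic at this price.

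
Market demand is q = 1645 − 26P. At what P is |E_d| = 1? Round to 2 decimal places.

For linear demand q = a − bP, E = −bP/(a − bP). |E| = 1 ⇒ bP = a − bP ⇒ P = a/(2b).
P = 1645/(2·26) ≈ 31.63.

31.63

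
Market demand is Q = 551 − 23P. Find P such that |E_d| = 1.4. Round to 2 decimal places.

Set −bP/(a − bP) = −1.4 ⇒ bP = 1.4(a − bP) ⇒ bP(1+1.4) = 1.4·a.
P = 1.4·551/(23·2.4) ≈ 13.97.

13.97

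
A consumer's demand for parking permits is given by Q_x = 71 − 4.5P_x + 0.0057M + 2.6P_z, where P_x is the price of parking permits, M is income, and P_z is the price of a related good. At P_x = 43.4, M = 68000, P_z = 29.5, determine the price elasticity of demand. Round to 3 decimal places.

-0.574

Evaluating quantity at (P_x, M, P_z) gives Q_x = 71 − 4.5(43.4) + 0.0057(68000) + 2.6(29.5) = 71 − 195.3 + 387.6 + 76.7 = 340.
∂Q_x/∂P_x = −4.5, so E_p = (−4.5)·(43.4/340) ≈ -0.574.
|E_p| < 1: demand is inelastic.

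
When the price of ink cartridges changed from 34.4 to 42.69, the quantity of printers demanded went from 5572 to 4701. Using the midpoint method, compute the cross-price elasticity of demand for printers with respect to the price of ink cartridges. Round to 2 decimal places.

-0.79

%ΔQ_x = (4701 − 5572)/[(5572+4701)/2] = -871/5136.5 ≈ -0.1696.
%ΔP_y = (42.69 − 34.4)/[(34.4+42.69)/2] ≈ 0.2151.
E_xy = -0.1696/0.2151 ≈ -0.79.
E_xy < 0, so printers and ink cartridges are complements.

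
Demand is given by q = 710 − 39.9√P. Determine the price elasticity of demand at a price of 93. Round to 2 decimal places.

-0.59

At P = 93, q = 325.2183.
dq/dP = −39.9/(2√P) = −39.9/(2·9.6437).
Point elasticity E = (dq/dP)·(P/q) = -2.0687 × 93/325.2183 ≈ -0.59.
|E| < 1, so demand is inelastic at this price.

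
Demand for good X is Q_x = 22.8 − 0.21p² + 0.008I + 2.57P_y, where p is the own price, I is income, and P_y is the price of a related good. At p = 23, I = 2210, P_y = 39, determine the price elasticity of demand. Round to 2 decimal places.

-7.50

Substituting, Q_x = 22.8 − 0.21(23)² + 0.008(2210) + 2.57(39) = 22.8 − 111.09 + 17.68 + 100.23 = 29.62.
∂Q_x/∂p = −2·0.21·p = -9.66, so E_p = -9.66·(23/29.62) ≈ -7.50.
|E_p| > 1: demand is elastic.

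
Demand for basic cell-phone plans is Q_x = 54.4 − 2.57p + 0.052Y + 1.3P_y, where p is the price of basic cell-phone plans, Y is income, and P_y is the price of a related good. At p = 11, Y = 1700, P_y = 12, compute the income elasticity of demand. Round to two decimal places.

At the given point, Q_x = 54.4 − 2.57(11) + 0.052(1700) + 1.3(12) = 54.4 − 28.27 + 88.4 + 15.6 = 130.13.
∂Q_x/∂Y = +0.052, so E_I = 0.052·(1700/130.13) ≈ 0.68.
E_I ∈ (0,1): normal good (necessity).

0.68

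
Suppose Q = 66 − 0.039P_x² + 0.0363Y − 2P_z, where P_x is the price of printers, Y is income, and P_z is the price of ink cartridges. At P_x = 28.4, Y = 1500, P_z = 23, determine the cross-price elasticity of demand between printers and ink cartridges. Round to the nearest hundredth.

-1.07

Substituting, Q = 66 − 0.039(28.4)² + 0.0363(1500) − 2(23) = 66 − 31.4558 + 54.45 − 46 = 42.9942.
∂Q/∂P_z = −2, so E_xy = -2·(23/42.9942) ≈ -1.07.
E_xy < 0: the goods are complements.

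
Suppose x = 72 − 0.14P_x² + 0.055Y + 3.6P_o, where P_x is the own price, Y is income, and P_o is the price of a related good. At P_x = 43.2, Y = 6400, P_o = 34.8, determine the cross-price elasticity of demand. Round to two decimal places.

0.43

Substituting, x = 72 − 0.14(43.2)² + 0.055(6400) + 3.6(34.8) = 72 − 261.2736 + 352 + 125.28 = 288.0064.
∂x/∂P_o = +3.6, so E_xy = 3.6·(34.8/288.0064) ≈ 0.43.
E_xy > 0: the goods are substitutes.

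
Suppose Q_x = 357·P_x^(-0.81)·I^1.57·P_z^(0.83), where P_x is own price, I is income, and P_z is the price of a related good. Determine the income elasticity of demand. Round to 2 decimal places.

For a Cobb–Douglas (constant-elasticity) form Q_x = A·I^α·…, the elasticity with respect to I equals the exponent α at every point.
Here the exponent on I is 1.57, so the income elasticity of demand is 1.57.

1.57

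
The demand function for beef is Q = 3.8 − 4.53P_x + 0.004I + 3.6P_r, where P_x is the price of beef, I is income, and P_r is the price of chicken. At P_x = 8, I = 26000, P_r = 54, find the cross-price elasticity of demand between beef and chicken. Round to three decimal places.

Q = 3.8 − 4.53(8) + 0.004(26000) + 3.6(54) = 3.8 − 36.24 + 104 + 194.4 = 265.96.
∂Q/∂P_r = +3.6, so E_xy = 3.6·(54/265.96) ≈ 0.731.
E_xy > 0: the goods are substitutes.

0.731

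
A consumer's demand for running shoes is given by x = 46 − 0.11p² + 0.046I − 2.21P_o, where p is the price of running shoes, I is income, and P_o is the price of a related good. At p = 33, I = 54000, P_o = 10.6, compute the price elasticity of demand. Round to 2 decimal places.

-0.10

Evaluating quantity at (p, I, P_o) gives x = 46 − 0.11(33)² + 0.046(54000) − 2.21(10.6) = 46 − 119.79 + 2484 − 23.426 = 2386.784.
∂x/∂p = −2·0.11·p = -7.26, so E_p = -7.26·(33/2386.784) ≈ -0.10.
|E_p| < 1: demand is inelastic.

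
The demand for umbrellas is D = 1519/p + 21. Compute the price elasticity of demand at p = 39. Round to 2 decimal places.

-0.65

At p = 39, D = 59.9487.
dD/dp = −1519/p² = −0.9987.
Point elasticity E = (dD/dp)·(p/D) = -0.9987 × 39/59.9487 ≈ -0.65.
|E| < 1, so demand is inelastic at this price.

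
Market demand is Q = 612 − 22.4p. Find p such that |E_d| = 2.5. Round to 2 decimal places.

19.52

Set −bp/(a − bp) = −2.5 ⇒ bp = 2.5(a − bp) ⇒ bp(1+2.5) = 2.5·a.
p = 2.5·612/(22.4·3.5) ≈ 19.52.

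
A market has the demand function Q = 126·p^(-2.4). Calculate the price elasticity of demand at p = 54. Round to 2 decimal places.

For a Cobb–Douglas (constant-elasticity) form Q = A·p^α·…, the elasticity with respect to p equals the exponent α at every point.
Here the exponent on p is -2.4, so the price elasticity of demand is -2.40.

-2.40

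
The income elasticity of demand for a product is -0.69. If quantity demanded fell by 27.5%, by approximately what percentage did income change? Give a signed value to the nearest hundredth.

%ΔQ ≈ E × %ΔI ⇒ %ΔI = %ΔQ / E = (-27.5%)/(-0.69) ≈ 39.86%.

39.86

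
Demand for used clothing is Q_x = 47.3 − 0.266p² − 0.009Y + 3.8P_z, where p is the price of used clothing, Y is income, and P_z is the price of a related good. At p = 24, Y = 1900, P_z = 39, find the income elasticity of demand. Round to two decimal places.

First evaluate Q_x: 47.3 − 0.266(24)² − 0.009(1900) + 3.8(39) = 47.3 − 153.216 − 17.1 + 148.2 = 25.184.
∂Q_x/∂Y = −0.009, so E_I = -0.009·(1900/25.184) ≈ -0.68.
E_I < 0: inferior good.

-0.68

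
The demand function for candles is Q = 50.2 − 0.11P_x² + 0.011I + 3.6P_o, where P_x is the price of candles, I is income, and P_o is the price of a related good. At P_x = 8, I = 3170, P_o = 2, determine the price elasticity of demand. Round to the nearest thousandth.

At the given point, Q = 50.2 − 0.11(8)² + 0.011(3170) + 3.6(2) = 50.2 − 7.04 + 34.87 + 7.2 = 85.23.
∂Q/∂P_x = −2·0.11·P_x = -1.76, so E_p = -1.76·(8/85.23) ≈ -0.165.
|E_p| < 1: demand is inelastic.

-0.165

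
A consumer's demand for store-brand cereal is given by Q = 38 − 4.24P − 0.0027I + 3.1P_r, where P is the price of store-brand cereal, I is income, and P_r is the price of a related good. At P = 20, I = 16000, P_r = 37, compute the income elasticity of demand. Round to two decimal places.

-1.75

Q = 38 − 4.24(20) − 0.0027(16000) + 3.1(37) = 38 − 84.8 − 43.2 + 114.7 = 24.7.
∂Q/∂I = −0.0027, so E_I = -0.0027·(16000/24.7) ≈ -1.75.
E_I < 0: inferior good.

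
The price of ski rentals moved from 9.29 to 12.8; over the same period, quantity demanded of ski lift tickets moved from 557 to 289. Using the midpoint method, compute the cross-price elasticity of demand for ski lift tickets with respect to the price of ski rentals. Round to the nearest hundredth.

-1.99

%ΔQ_x = (289 − 557)/[(557+289)/2] = -268/423 ≈ -0.6336.
%ΔP_y = (12.8 − 9.29)/[(9.29+12.8)/2] ≈ 0.3178.
E_xy = -0.6336/0.3178 ≈ -1.99.
E_xy < 0, so ski lift tickets and ski rentals are complements.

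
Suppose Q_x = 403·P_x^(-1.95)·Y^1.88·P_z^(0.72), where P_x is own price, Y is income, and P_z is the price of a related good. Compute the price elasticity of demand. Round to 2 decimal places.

-1.95

For a Cobb–Douglas (constant-elasticity) form Q_x = A·P_x^α·…, the elasticity with respect to P_x equals the exponent α at every point.
Here the exponent on P_x is -1.95, so the price elasticity of demand is -1.95.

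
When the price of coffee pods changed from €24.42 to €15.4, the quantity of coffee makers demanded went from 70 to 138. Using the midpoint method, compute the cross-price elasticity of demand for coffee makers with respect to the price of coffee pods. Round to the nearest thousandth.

-1.443

%ΔQ_x = (138 − 70)/[(70+138)/2] = 68/104 ≈ 0.6538.
%ΔP_y = (15.4 − 24.42)/[(24.42+15.4)/2] ≈ -0.4530.
E_xy = 0.6538/-0.4530 ≈ -1.443.
E_xy < 0, so coffee makers and coffee pods are complements.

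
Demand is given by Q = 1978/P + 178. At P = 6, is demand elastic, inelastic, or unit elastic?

At P = 6, Q = 507.6667.
dQ/dP = −1978/P² = −54.9444.
Point elasticity E = (dQ/dP)·(P/Q) = -54.9444 × 6/507.6667 ≈ -0.649.
|E| ≈ 0.649 < 1, so demand is inelastic.

inelastic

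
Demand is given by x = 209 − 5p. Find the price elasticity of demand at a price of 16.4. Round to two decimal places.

-0.65

At p = 16.4, x = 127.
dx/dp = −5.
Point elasticity E = (dx/dp)·(p/x) = -5 × 16.4/127 ≈ -0.65.
|E| < 1, so demand is inelastic at this price.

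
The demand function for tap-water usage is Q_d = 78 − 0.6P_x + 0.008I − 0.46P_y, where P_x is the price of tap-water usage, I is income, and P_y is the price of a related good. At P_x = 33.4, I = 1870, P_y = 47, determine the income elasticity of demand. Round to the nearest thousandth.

0.292

Evaluating quantity at (P_x, I, P_y) gives Q_d = 78 − 0.6(33.4) + 0.008(1870) − 0.46(47) = 78 − 20.04 + 14.96 − 21.62 = 51.3.
∂Q_d/∂I = +0.008, so E_I = 0.008·(1870/51.3) ≈ 0.292.
E_I ∈ (0,1): normal good (necessity).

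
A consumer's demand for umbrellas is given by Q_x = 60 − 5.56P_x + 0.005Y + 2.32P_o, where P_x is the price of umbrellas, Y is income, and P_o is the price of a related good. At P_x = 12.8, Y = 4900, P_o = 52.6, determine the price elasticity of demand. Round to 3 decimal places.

-0.526

At the given point, Q_x = 60 − 5.56(12.8) + 0.005(4900) + 2.32(52.6) = 60 − 71.168 + 24.5 + 122.032 = 135.364.
∂Q_x/∂P_x = −5.56, so E_p = (−5.56)·(12.8/135.364) ≈ -0.526.
|E_p| < 1: demand is inelastic.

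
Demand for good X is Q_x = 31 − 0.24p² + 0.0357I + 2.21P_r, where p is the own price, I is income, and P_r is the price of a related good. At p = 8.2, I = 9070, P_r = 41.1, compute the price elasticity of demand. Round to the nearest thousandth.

-0.075

Evaluating quantity at (p, I, P_r) gives Q_x = 31 − 0.24(8.2)² + 0.0357(9070) + 2.21(41.1) = 31 − 16.1376 + 323.799 + 90.831 = 429.4924.
∂Q_x/∂p = −2·0.24·p = -3.936, so E_p = -3.936·(8.2/429.4924) ≈ -0.075.
|E_p| < 1: demand is inelastic.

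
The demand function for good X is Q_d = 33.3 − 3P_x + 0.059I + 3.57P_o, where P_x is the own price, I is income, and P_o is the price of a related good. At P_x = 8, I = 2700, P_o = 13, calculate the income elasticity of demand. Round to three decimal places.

0.741

Substituting, Q_d = 33.3 − 3(8) + 0.059(2700) + 3.57(13) = 33.3 − 24 + 159.3 + 46.41 = 215.01.
∂Q_d/∂I = +0.059, so E_I = 0.059·(2700/215.01) ≈ 0.741.
E_I ∈ (0,1): normal good (necessity).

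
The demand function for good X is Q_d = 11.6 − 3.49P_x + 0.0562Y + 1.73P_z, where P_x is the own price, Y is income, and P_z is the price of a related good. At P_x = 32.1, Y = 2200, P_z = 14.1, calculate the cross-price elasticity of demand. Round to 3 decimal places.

0.512

Substituting, Q_d = 11.6 − 3.49(32.1) + 0.0562(2200) + 1.73(14.1) = 11.6 − 112.029 + 123.64 + 24.393 = 47.604.
∂Q_d/∂P_z = +1.73, so E_xy = 1.73·(14.1/47.604) ≈ 0.512.
E_xy > 0: the goods are substitutes.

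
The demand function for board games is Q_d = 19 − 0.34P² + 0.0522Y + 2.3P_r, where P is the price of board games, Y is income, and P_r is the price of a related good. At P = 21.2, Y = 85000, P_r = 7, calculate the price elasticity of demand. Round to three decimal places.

-0.071

First evaluate Q_d: 19 − 0.34(21.2)² + 0.0522(85000) + 2.3(7) = 19 − 152.8096 + 4437 + 16.1 = 4319.2904.
∂Q_d/∂P = −2·0.34·P = -14.416, so E_p = -14.416·(21.2/4319.2904) ≈ -0.071.
|E_p| < 1: demand is inelastic.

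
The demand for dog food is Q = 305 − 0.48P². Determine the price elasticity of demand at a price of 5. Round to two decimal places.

-0.08

At P = 5, Q = 293.
dQ/dP = −2·0.48·P = −4.8.
Point elasticity E = (dQ/dP)·(P/Q) = -4.8 × 5/293 ≈ -0.08.
|E| < 1, so demand is inelastic at this price.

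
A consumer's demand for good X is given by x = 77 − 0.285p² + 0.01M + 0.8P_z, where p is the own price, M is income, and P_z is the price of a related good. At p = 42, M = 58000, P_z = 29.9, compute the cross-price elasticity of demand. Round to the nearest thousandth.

0.134

At the given point, x = 77 − 0.285(42)² + 0.01(58000) + 0.8(29.9) = 77 − 502.74 + 580 + 23.92 = 178.18.
∂x/∂P_z = +0.8, so E_xy = 0.8·(29.9/178.18) ≈ 0.134.
E_xy > 0: the goods are substitutes.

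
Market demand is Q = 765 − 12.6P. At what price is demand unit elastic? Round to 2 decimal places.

For linear demand Q = a − bP, E = −bP/(a − bP). |E| = 1 ⇒ bP = a − bP ⇒ P = a/(2b).
P = 765/(2·12.6) ≈ 30.36.

30.36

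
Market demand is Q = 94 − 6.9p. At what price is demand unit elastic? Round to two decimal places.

6.81

For linear demand Q = a − bp, E = −bp/(a − bp). |E| = 1 ⇒ bp = a − bp ⇒ p = a/(2b).
p = 94/(2·6.9) ≈ 6.81.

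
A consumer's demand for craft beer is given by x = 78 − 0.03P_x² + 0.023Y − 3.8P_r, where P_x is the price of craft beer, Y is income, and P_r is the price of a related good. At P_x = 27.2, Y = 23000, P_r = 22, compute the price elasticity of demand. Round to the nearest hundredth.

-0.09

x = 78 − 0.03(27.2)² + 0.023(23000) − 3.8(22) = 78 − 22.1952 + 529 − 83.6 = 501.2048.
∂x/∂P_x = −2·0.03·P_x = -1.632, so E_p = -1.632·(27.2/501.2048) ≈ -0.09.
|E_p| < 1: demand is inelastic.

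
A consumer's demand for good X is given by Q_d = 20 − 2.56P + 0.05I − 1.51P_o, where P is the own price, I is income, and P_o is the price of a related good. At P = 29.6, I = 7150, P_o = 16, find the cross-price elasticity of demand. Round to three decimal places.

-0.087

At the given point, Q_d = 20 − 2.56(29.6) + 0.05(7150) − 1.51(16) = 20 − 75.776 + 357.5 − 24.16 = 277.564.
∂Q_d/∂P_o = −1.51, so E_xy = -1.51·(16/277.564) ≈ -0.087.
E_xy < 0: the goods are complements.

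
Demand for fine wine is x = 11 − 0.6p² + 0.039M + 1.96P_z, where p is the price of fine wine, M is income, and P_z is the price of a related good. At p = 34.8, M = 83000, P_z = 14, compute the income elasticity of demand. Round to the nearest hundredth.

1.27

Substituting, x = 11 − 0.6(34.8)² + 0.039(83000) + 1.96(14) = 11 − 726.624 + 3237 + 27.44 = 2548.816.
∂x/∂M = +0.039, so E_I = 0.039·(83000/2548.816) ≈ 1.27.
E_I > 1: normal good (luxury).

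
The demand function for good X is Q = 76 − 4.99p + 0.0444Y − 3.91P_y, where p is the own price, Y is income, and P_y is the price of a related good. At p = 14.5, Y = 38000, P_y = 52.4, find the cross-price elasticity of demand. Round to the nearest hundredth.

-0.14

At the given point, Q = 76 − 4.99(14.5) + 0.0444(38000) − 3.91(52.4) = 76 − 72.355 + 1687.2 − 204.884 = 1485.961.
∂Q/∂P_y = −3.91, so E_xy = -3.91·(52.4/1485.961) ≈ -0.14.
E_xy < 0: the goods are complements.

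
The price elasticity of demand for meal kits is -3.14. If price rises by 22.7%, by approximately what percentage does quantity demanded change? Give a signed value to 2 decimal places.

-71.28

%ΔQ ≈ E × %ΔP = (-3.14) × (22.7%) ≈ -71.28%.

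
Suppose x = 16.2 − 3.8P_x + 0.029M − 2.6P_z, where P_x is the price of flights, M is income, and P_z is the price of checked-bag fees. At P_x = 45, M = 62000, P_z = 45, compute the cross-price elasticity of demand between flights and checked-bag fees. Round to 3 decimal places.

-0.077

x = 16.2 − 3.8(45) + 0.029(62000) − 2.6(45) = 16.2 − 171 + 1798 − 117 = 1526.2.
∂x/∂P_z = −2.6, so E_xy = -2.6·(45/1526.2) ≈ -0.077.
E_xy < 0: the goods are complements.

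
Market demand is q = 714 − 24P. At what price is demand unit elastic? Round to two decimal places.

For linear demand q = a − bP, E = −bP/(a − bP). |E| = 1 ⇒ bP = a − bP ⇒ P = a/(2b).
P = 714/(2·24) ≈ 14.88.

14.88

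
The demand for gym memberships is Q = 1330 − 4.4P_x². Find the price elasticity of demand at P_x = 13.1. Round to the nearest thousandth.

-2.627

At P_x = 13.1, Q = 574.916.
dQ/dP_x = −2·4.4·P_x = −115.28.
Point elasticity E = (dQ/dP_x)·(P_x/Q) = -115.28 × 13.1/574.916 ≈ -2.627.
|E| > 1, so demand is elastic at this price.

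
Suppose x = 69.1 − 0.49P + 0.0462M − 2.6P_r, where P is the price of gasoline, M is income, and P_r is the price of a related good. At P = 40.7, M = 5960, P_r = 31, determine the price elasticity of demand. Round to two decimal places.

Substituting, x = 69.1 − 0.49(40.7) + 0.0462(5960) − 2.6(31) = 69.1 − 19.943 + 275.352 − 80.6 = 243.909.
∂x/∂P = −0.49, so E_p = (−0.49)·(40.7/243.909) ≈ -0.08.
|E_p| < 1: demand is inelastic.

-0.08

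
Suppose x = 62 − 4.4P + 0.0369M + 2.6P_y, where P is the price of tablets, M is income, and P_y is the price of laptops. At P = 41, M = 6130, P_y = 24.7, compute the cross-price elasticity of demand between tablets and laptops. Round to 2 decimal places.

Substituting, x = 62 − 4.4(41) + 0.0369(6130) + 2.6(24.7) = 62 − 180.4 + 226.197 + 64.22 = 172.017.
∂x/∂P_y = +2.6, so E_xy = 2.6·(24.7/172.017) ≈ 0.37.
E_xy > 0: the goods are substitutes.

0.37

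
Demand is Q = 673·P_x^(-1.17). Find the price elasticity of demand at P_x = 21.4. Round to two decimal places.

For a Cobb–Douglas (constant-elasticity) form Q = A·P_x^α·…, the elasticity with respect to P_x equals the exponent α at every point.
Here the exponent on P_x is -1.17, so the price elasticity of demand is -1.17.

-1.17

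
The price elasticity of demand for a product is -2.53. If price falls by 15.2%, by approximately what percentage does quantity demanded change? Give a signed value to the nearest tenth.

38.5

%ΔQ ≈ E × %ΔP = (-2.53) × (-15.2%) ≈ 38.5%.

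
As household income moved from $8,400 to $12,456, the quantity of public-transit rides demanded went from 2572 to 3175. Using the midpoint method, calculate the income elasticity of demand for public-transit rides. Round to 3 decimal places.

%ΔQ = (3175 − 2572)/[(2572+3175)/2] = 603/2873.5 ≈ 0.2098.
%ΔY = (12,456 − 8,400)/[(8,400+12,456)/2] = 4056/10428 ≈ 0.3890.
E_I = %ΔQ/%ΔY ≈ 0.540.
E_I ∈ (0,1): normal good (necessity).

0.540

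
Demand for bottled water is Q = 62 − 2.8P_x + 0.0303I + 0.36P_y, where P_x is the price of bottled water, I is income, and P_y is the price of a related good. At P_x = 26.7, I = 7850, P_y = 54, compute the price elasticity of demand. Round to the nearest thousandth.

-0.306

Evaluating quantity at (P_x, I, P_y) gives Q = 62 − 2.8(26.7) + 0.0303(7850) + 0.36(54) = 62 − 74.76 + 237.855 + 19.44 = 244.535.
∂Q/∂P_x = −2.8, so E_p = (−2.8)·(26.7/244.535) ≈ -0.306.
|E_p| < 1: demand is inelastic.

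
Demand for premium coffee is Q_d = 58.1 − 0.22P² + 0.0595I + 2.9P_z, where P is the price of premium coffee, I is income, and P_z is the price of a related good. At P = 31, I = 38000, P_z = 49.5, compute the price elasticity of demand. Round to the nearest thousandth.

Q_d = 58.1 − 0.22(31)² + 0.0595(38000) + 2.9(49.5) = 58.1 − 211.42 + 2261 + 143.55 = 2251.23.
∂Q_d/∂P = −2·0.22·P = -13.64, so E_p = -13.64·(31/2251.23) ≈ -0.188.
|E_p| < 1: demand is inelastic.

-0.188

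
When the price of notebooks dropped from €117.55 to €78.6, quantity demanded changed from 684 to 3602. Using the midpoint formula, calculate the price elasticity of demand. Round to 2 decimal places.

-3.43

%Δq = (3602 − 684)/[(684 + 3602)/2] = 2918/2143 ≈ 1.3616.
%Δp = (78.6 − 117.55)/[(117.55 + 78.6)/2] = -38.95/98.075 ≈ -0.3971.
Arc elasticity E = %Δq/%Δp ≈ 1.3616/-0.3971 ≈ -3.43.
|E| > 1: demand is elastic over this range.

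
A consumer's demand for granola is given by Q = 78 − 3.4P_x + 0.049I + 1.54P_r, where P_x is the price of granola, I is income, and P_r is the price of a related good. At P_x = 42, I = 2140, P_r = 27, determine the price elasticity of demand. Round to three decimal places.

-1.749

Substituting, Q = 78 − 3.4(42) + 0.049(2140) + 1.54(27) = 78 − 142.8 + 104.86 + 41.58 = 81.64.
∂Q/∂P_x = −3.4, so E_p = (−3.4)·(42/81.64) ≈ -1.749.
|E_p| > 1: demand is elastic.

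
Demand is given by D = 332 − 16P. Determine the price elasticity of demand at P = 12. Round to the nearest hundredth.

At P = 12, D = 140.
dD/dP = −16.
Point elasticity E = (dD/dP)·(P/D) = -16 × 12/140 ≈ -1.37.
|E| > 1, so demand is elastic at this price.

-1.37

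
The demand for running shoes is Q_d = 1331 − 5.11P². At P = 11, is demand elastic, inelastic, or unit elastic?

At P = 11, Q_d = 712.69.
dQ_d/dP = −2·5.11·P = −112.42.
Point elasticity E = (dQ_d/dP)·(P/Q_d) = -112.42 × 11/712.69 ≈ -1.735.
|E| ≈ 1.735 > 1, so demand is elastic.

elastic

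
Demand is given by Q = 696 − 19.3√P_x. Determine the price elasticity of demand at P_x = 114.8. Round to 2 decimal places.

-0.21

At P_x = 114.8, Q = 489.2106.
dQ/dP_x = −19.3/(2√P_x) = −19.3/(2·10.7145).
Point elasticity E = (dQ/dP_x)·(P_x/Q) = -0.9007 × 114.8/489.2106 ≈ -0.21.
|E| < 1, so demand is inelastic at this price.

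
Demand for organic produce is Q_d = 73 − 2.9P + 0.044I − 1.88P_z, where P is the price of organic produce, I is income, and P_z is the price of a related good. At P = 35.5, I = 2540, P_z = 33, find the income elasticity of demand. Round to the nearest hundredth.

5.65

Q_d = 73 − 2.9(35.5) + 0.044(2540) − 1.88(33) = 73 − 102.95 + 111.76 − 62.04 = 19.77.
∂Q_d/∂I = +0.044, so E_I = 0.044·(2540/19.77) ≈ 5.65.
E_I > 1: normal good (luxury).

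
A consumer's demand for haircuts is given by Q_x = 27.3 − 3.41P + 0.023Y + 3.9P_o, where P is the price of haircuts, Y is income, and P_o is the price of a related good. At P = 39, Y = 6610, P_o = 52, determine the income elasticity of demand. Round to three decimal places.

0.610

Substituting, Q_x = 27.3 − 3.41(39) + 0.023(6610) + 3.9(52) = 27.3 − 132.99 + 152.03 + 202.8 = 249.14.
∂Q_x/∂Y = +0.023, so E_I = 0.023·(6610/249.14) ≈ 0.610.
E_I ∈ (0,1): normal good (necessity).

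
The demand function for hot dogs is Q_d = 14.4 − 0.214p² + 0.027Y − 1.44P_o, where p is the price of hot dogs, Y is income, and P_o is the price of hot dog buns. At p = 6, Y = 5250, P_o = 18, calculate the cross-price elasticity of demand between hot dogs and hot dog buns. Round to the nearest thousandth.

-0.212

First evaluate Q_d: 14.4 − 0.214(6)² + 0.027(5250) − 1.44(18) = 14.4 − 7.704 + 141.75 − 25.92 = 122.526.
∂Q_d/∂P_o = −1.44, so E_xy = -1.44·(18/122.526) ≈ -0.212.
E_xy < 0: the goods are complements.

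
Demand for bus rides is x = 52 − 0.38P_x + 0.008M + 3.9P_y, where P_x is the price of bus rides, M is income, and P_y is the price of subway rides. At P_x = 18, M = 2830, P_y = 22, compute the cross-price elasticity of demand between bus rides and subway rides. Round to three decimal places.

0.559

First evaluate x: 52 − 0.38(18) + 0.008(2830) + 3.9(22) = 52 − 6.84 + 22.64 + 85.8 = 153.6.
∂x/∂P_y = +3.9, so E_xy = 3.9·(22/153.6) ≈ 0.559.
E_xy > 0: the goods are substitutes.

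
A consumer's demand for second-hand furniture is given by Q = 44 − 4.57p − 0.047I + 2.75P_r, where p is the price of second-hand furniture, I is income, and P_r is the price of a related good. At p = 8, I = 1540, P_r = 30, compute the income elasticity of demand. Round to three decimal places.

-4.122

Q = 44 − 4.57(8) − 0.047(1540) + 2.75(30) = 44 − 36.56 − 72.38 + 82.5 = 17.56.
∂Q/∂I = −0.047, so E_I = -0.047·(1540/17.56) ≈ -4.122.
E_I < 0: inferior good.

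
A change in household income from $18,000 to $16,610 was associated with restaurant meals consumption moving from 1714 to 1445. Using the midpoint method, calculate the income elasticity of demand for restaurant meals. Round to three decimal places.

%ΔQ = (1445 − 1714)/[(1714+1445)/2] = -269/1579.5 ≈ -0.1703.
%ΔI = (16,610 − 18,000)/[(18,000+16,610)/2] = -1390/17305 ≈ -0.0803.
E_I = %ΔQ/%ΔI ≈ 2.120.
E_I > 1: normal good (luxury).

2.120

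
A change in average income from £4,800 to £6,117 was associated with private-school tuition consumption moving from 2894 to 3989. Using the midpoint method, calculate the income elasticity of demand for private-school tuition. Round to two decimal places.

%ΔQ = (3989 − 2894)/[(2894+3989)/2] = 1095/3441.5 ≈ 0.3182.
%ΔM = (6,117 − 4,800)/[(4,800+6,117)/2] = 1317/5458.5 ≈ 0.2413.
E_I = %ΔQ/%ΔM ≈ 1.32.
E_I > 1: normal good (luxury).

1.32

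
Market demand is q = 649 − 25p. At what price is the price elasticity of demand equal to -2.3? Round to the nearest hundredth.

18.09

Set −bp/(a − bp) = −2.3 ⇒ bp = 2.3(a − bp) ⇒ bp(1+2.3) = 2.3·a.
p = 2.3·649/(25·3.3) ≈ 18.09.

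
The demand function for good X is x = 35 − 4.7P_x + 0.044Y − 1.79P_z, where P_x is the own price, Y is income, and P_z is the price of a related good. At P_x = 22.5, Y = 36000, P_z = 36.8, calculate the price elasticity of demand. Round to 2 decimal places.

First evaluate x: 35 − 4.7(22.5) + 0.044(36000) − 1.79(36.8) = 35 − 105.75 + 1584 − 65.872 = 1447.378.
∂x/∂P_x = −4.7, so E_p = (−4.7)·(22.5/1447.378) ≈ -0.07.
|E_p| < 1: demand is inelastic.

-0.07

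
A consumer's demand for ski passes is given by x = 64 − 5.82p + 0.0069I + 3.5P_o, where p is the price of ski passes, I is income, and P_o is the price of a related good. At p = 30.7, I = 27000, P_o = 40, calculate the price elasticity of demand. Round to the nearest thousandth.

At the given point, x = 64 − 5.82(30.7) + 0.0069(27000) + 3.5(40) = 64 − 178.674 + 186.3 + 140 = 211.626.
∂x/∂p = −5.82, so E_p = (−5.82)·(30.7/211.626) ≈ -0.844.
|E_p| < 1: demand is inelastic.

-0.844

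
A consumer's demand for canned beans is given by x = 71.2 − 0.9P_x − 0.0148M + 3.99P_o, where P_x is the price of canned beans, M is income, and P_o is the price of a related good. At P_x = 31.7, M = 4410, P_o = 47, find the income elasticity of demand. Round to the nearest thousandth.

First evaluate x: 71.2 − 0.9(31.7) − 0.0148(4410) + 3.99(47) = 71.2 − 28.53 − 65.268 + 187.53 = 164.932.
∂x/∂M = −0.0148, so E_I = -0.0148·(4410/164.932) ≈ -0.396.
E_I < 0: inferior good.

-0.396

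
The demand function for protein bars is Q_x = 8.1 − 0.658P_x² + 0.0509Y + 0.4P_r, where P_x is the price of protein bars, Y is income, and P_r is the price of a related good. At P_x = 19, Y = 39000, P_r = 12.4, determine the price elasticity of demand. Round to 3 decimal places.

-0.270

At the given point, Q_x = 8.1 − 0.658(19)² + 0.0509(39000) + 0.4(12.4) = 8.1 − 237.538 + 1985.1 + 4.96 = 1760.622.
∂Q_x/∂P_x = −2·0.658·P_x = -25.004, so E_p = -25.004·(19/1760.622) ≈ -0.270.
|E_p| < 1: demand is inelastic.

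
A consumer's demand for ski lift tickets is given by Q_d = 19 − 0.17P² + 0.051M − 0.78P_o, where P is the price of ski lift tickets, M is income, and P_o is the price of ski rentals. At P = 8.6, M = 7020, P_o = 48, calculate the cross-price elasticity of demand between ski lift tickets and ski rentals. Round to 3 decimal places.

At the given point, Q_d = 19 − 0.17(8.6)² + 0.051(7020) − 0.78(48) = 19 − 12.5732 + 358.02 − 37.44 = 327.0068.
∂Q_d/∂P_o = −0.78, so E_xy = -0.78·(48/327.0068) ≈ -0.114.
E_xy < 0: the goods are complements.

-0.114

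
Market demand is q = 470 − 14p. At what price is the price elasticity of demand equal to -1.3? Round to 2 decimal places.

Set −bp/(a − bp) = −1.3 ⇒ bp = 1.3(a − bp) ⇒ bp(1+1.3) = 1.3·a.
p = 1.3·470/(14·2.3) ≈ 18.98.

18.98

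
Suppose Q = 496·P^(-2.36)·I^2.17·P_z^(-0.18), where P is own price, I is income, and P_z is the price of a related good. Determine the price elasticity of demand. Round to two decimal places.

-2.36

For a Cobb–Douglas (constant-elasticity) form Q = A·P^α·…, the elasticity with respect to P equals the exponent α at every point.
Here the exponent on P is -2.36, so the price elasticity of demand is -2.36.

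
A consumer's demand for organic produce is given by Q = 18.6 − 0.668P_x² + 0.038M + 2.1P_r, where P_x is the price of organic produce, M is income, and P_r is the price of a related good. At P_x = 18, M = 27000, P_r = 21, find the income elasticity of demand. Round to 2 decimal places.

1.18

Evaluating quantity at (P_x, M, P_r) gives Q = 18.6 − 0.668(18)² + 0.038(27000) + 2.1(21) = 18.6 − 216.432 + 1026 + 44.1 = 872.268.
∂Q/∂M = +0.038, so E_I = 0.038·(27000/872.268) ≈ 1.18.
E_I > 1: normal good (luxury).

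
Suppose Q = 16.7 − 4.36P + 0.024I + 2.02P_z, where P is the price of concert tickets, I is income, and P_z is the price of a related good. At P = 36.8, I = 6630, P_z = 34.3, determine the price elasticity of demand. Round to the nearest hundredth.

-1.90

Q = 16.7 − 4.36(36.8) + 0.024(6630) + 2.02(34.3) = 16.7 − 160.448 + 159.12 + 69.286 = 84.658.
∂Q/∂P = −4.36, so E_p = (−4.36)·(36.8/84.658) ≈ -1.90.
|E_p| > 1: demand is elastic.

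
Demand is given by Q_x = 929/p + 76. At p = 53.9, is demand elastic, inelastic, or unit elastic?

inelastic

At p = 53.9, Q_x = 93.2356.
dQ_x/dp = −929/p² = −0.3198.
Point elasticity E = (dQ_x/dp)·(p/Q_x) = -0.3198 × 53.9/93.2356 ≈ -0.185.
|E| ≈ 0.185 < 1, so demand is inelastic.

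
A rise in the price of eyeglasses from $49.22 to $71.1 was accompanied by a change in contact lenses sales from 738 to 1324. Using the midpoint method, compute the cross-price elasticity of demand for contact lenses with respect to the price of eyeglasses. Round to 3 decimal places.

%ΔQ_x = (1324 − 738)/[(738+1324)/2] = 586/1031 ≈ 0.5684.
%ΔP_y = (71.1 − 49.22)/[(49.22+71.1)/2] ≈ 0.3637.
E_xy = 0.5684/0.3637 ≈ 1.563.
E_xy > 0, so contact lenses and eyeglasses are substitutes.

1.563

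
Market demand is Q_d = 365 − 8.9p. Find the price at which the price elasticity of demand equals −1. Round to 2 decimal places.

20.51

For linear demand Q_d = a − bp, E = −bp/(a − bp). |E| = 1 ⇒ bp = a − bp ⇒ p = a/(2b).
p = 365/(2·8.9) ≈ 20.51.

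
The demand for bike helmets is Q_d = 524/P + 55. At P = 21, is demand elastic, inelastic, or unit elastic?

At P = 21, Q_d = 79.9524.
dQ_d/dP = −524/P² = −1.1882.
Point elasticity E = (dQ_d/dP)·(P/Q_d) = -1.1882 × 21/79.9524 ≈ -0.312.
|E| ≈ 0.312 < 1, so demand is inelastic.

inelastic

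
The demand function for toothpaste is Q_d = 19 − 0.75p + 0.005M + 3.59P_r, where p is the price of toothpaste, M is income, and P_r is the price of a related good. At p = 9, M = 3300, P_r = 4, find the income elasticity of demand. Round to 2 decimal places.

0.38

Substituting, Q_d = 19 − 0.75(9) + 0.005(3300) + 3.59(4) = 19 − 6.75 + 16.5 + 14.36 = 43.11.
∂Q_d/∂M = +0.005, so E_I = 0.005·(3300/43.11) ≈ 0.38.
E_I ∈ (0,1): normal good (necessity).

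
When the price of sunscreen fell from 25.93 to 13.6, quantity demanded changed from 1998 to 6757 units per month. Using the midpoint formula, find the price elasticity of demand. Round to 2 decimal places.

%ΔQ = (6757 − 1998)/[(1998 + 6757)/2] = 4759/4377.5 ≈ 1.0872.
%ΔP = (13.6 − 25.93)/[(25.93 + 13.6)/2] = -12.33/19.765 ≈ -0.6238.
Arc elasticity E = %ΔQ/%ΔP ≈ 1.0872/-0.6238 ≈ -1.74.
|E| > 1: demand is elastic over this range.

-1.74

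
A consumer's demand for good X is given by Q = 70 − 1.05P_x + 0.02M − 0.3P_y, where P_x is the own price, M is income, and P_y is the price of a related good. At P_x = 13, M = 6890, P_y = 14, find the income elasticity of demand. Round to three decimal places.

Q = 70 − 1.05(13) + 0.02(6890) − 0.3(14) = 70 − 13.65 + 137.8 − 4.2 = 189.95.
∂Q/∂M = +0.02, so E_I = 0.02·(6890/189.95) ≈ 0.725.
E_I ∈ (0,1): normal good (necessity).

0.725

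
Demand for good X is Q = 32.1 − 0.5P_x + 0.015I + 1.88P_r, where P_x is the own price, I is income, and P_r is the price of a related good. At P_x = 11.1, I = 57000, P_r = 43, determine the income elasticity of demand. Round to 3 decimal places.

First evaluate Q: 32.1 − 0.5(11.1) + 0.015(57000) + 1.88(43) = 32.1 − 5.55 + 855 + 80.84 = 962.39.
∂Q/∂I = +0.015, so E_I = 0.015·(57000/962.39) ≈ 0.888.
E_I ∈ (0,1): normal good (necessity).

0.888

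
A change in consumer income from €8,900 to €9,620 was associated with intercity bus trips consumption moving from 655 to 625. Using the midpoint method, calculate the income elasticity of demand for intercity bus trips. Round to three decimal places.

%ΔQ = (625 − 655)/[(655+625)/2] = -30/640 ≈ -0.0469.
%ΔI = (9,620 − 8,900)/[(8,900+9,620)/2] = 720/9260 ≈ 0.0778.
E_I = %ΔQ/%ΔI ≈ -0.603.
E_I < 0: inferior good.

-0.603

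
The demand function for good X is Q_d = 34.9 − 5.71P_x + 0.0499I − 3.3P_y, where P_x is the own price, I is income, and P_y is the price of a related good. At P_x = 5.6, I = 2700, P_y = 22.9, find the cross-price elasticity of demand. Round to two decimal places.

-1.22

Evaluating quantity at (P_x, I, P_y) gives Q_d = 34.9 − 5.71(5.6) + 0.0499(2700) − 3.3(22.9) = 34.9 − 31.976 + 134.73 − 75.57 = 62.084.
∂Q_d/∂P_y = −3.3, so E_xy = -3.3·(22.9/62.084) ≈ -1.22.
E_xy < 0: the goods are complements.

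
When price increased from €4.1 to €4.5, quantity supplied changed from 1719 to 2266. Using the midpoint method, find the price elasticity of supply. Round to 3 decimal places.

%Δq = (2266 − 1719)/[(1719 + 2266)/2] = 547/1992.5 ≈ 0.2745.
%ΔP = (4.5 − 4.1)/[(4.1 + 4.5)/2] = 0.4/4.3 ≈ 0.0930.
Arc elasticity E = %Δq/%ΔP ≈ 0.2745/0.0930 ≈ 2.951.
|E| > 1: supply is elastic over this range.

2.951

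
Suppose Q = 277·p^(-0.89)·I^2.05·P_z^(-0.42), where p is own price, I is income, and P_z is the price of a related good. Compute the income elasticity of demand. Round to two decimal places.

For a Cobb–Douglas (constant-elasticity) form Q = A·I^α·…, the elasticity with respect to I equals the exponent α at every point.
Here the exponent on I is 2.05, so the income elasticity of demand is 2.05.

2.05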